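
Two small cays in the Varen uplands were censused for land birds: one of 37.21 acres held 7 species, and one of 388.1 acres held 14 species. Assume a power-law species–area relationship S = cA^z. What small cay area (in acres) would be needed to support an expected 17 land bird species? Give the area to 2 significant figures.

750 acres

z = ln(14/7) / ln(388.1/37.21) = 0.6931 / 2.3447 = 0.2956
c = 7 / 37.21^0.2956 = 7 / 2.913 = 2.403
A = (17/2.403)^(1/0.2956) ⇒ ln A = ln(7.074)/0.2956 = 6.6180
A = e^6.6180 ≈ 748.5 acres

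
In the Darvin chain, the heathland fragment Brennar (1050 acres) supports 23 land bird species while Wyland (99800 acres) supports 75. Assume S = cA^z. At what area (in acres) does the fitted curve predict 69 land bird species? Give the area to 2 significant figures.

72000 acres

z = ln(75/23) / ln(99800/1050) = 1.1820 / 4.5544 = 0.2595
c = 23 / 1050^0.2595 = 23 / 6.083 = 3.781
A = (69/3.781)^(1/0.2595) ⇒ ln A = ln(18.25)/0.2595 = 11.1896
A = e^11.1896 ≈ 72377 acres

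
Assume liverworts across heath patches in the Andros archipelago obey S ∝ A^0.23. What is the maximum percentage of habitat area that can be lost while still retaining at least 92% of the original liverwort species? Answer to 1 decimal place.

30.4%

Need (A_new/A_old)^0.23 = 0.92, so A_new/A_old = 0.92^(1/0.23) = 0.92^4.348
ln(A_new/A_old) = ln 0.92 / 0.23 = -0.0834 / 0.23 = -0.3625
A_new/A_old = e^-0.3625 ≈ 0.6959
Fraction that can be lost = 1 − 0.6959 = 0.3041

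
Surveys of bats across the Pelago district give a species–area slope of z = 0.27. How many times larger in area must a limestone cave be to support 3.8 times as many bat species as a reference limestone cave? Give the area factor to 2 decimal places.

140.39

(A₂/A₁)^0.27 = 3.8, so A₂/A₁ = 3.8^(1/0.27) = 3.8^3.704
ln(A₂/A₁) = ln 3.8 / 0.27 = 1.3350 / 0.27 = 4.9444
A₂/A₁ = e^4.9444 ≈ 140.4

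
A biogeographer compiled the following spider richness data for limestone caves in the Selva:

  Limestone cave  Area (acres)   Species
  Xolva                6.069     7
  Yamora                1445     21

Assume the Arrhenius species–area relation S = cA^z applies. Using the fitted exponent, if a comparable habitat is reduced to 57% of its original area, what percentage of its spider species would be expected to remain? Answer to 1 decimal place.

z = ln(21/7) / ln(1445/6.069) = 1.0986 / 5.4727 = 0.2007
S_new/S_old = (A_new/A_old)^z = 0.57^0.2007 = exp(0.2007 × -0.5621) = 0.8933

89.3%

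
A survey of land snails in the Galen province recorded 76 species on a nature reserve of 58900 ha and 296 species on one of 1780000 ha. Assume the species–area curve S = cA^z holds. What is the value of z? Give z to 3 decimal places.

0.399

Taking logs: ln S = ln c + z ln A, so z = (ln S₂ − ln S₁)/(ln A₂ − ln A₁).
z = ln(296/76) / ln(1780000/58900) = ln(3.895) / ln(30.22) = 1.3596 / 3.4085 = 0.3989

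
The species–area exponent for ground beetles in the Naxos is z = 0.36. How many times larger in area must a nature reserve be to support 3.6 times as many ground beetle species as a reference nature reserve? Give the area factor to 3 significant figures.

(A₂/A₁)^0.36 = 3.6, so A₂/A₁ = 3.6^(1/0.36) = 3.6^2.778
ln(A₂/A₁) = ln 3.6 / 0.36 = 1.2809 / 0.36 = 3.5581
A₂/A₁ = e^3.5581 ≈ 35.1

35.1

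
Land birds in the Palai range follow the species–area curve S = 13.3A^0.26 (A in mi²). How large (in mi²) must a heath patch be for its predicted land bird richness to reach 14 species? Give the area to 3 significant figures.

1.22 mi²

14 = 13.3 × A^0.26  ⇒  A^0.26 = 14/13.3 = 1.053
ln A = ln(1.053) / 0.26 = 0.0513 / 0.26 = 0.1973
A = e^0.1973 ≈ 1.218 mi²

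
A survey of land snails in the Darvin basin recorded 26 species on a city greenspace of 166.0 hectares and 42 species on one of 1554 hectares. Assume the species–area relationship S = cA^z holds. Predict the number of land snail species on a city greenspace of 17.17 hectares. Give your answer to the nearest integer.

16

z = ln(42/26) / ln(1554/166) = 0.4796 / 2.2366 = 0.2144
c = 26 / 166^0.2144 = 26 / 2.993 = 8.688
S₃ = 8.688 × 17.17^0.2144 = 8.688 × 1.84 ≈ 15.98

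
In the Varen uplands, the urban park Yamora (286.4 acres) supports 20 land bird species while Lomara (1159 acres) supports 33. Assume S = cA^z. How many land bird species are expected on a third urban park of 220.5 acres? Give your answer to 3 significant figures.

z = ln(33/20) / ln(1159/286.4) = 0.5008 / 1.3979 = 0.3582
c = 20 / 286.4^0.3582 = 20 / 7.589 = 2.636
S₃ = 2.636 × 220.5^0.3582 = 2.636 × 6.91 ≈ 18.21

18.2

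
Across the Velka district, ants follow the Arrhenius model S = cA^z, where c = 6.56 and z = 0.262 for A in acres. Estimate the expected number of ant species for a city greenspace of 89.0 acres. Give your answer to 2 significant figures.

S = 6.56 × 89^0.262
ln S = ln 6.56 + 0.262 × ln 89 = 1.8810 + 0.262 × 4.4886 = 3.0570
S = e^3.0570 ≈ 21.26

21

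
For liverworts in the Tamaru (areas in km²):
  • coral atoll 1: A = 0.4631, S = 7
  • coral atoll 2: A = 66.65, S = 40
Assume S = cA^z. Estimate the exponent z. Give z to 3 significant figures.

0.351

Taking logs: ln S = ln c + z ln A, so z = (ln S₂ − ln S₁)/(ln A₂ − ln A₁).
z = ln(40/7) / ln(66.65/0.4631) = ln(5.714) / ln(143.9) = 1.7430 / 4.9693 = 0.3507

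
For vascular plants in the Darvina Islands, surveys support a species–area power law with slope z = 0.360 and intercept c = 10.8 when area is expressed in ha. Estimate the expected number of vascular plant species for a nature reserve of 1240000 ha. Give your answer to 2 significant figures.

S = 10.8 × 1240000^0.36 = 10.8 × 156.2 ≈ 1687

1700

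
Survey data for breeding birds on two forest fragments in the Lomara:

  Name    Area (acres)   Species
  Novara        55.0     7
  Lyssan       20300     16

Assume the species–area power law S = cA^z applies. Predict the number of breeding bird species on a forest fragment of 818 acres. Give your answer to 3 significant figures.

10.2

z = ln(16/7) / ln(20300/55) = 0.8267 / 5.9110 = 0.1399
c = 7 / 55^0.1399 = 7 / 1.751 = 3.997
S₃ = 3.997 × 818^0.1399 = 3.997 × 2.555 ≈ 10.21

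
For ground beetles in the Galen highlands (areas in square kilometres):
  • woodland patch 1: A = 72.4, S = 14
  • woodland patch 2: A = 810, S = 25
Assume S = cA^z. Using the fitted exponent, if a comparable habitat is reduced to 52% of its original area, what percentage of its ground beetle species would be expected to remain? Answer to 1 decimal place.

z = ln(25/14) / ln(810/72.4) = 0.5798 / 2.4148 = 0.2401
S_new/S_old = (A_new/A_old)^z = 0.52^0.2401 = exp(0.2401 × -0.6539) = 0.8547

85.5%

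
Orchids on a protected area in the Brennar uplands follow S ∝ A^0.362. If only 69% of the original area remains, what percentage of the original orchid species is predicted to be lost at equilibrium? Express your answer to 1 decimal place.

S_new/S_old = (A_new/A_old)^z = 0.69^0.362
= exp(0.362 × ln 0.69) = exp(0.362 × -0.3711) = exp(-0.1343) ≈ 0.8743
Fraction lost = 1 − 0.8743 = 0.1257

12.6%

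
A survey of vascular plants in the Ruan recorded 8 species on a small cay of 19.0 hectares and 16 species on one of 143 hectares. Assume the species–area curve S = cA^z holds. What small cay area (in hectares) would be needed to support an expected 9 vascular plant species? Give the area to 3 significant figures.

26.8 hectares

z = ln(16/8) / ln(143/19) = 0.6931 / 2.0184 = 0.3434
c = 8 / 19^0.3434 = 8 / 2.749 = 2.91
A = (9/2.91)^(1/0.3434) ⇒ ln A = ln(3.092)/0.3434 = 3.2874
A = e^3.2874 ≈ 26.77 hectares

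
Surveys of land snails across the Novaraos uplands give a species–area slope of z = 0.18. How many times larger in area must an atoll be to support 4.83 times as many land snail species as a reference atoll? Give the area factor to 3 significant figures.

(A₂/A₁)^0.18 = 4.83, so A₂/A₁ = 4.83^(1/0.18) = 4.83^5.556
ln(A₂/A₁) = ln 4.83 / 0.18 = 1.5748 / 0.18 = 8.7491
A₂/A₁ = e^8.7491 ≈ 6305

6310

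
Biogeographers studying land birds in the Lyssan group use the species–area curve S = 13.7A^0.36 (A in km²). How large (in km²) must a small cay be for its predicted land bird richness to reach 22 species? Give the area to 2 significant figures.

22 = 13.7 × A^0.36  ⇒  A^0.36 = 22/13.7 = 1.606
ln A = ln(1.606) / 0.36 = 0.4736 / 0.36 = 1.3157
A = e^1.3157 ≈ 3.727 km²

3.7 km²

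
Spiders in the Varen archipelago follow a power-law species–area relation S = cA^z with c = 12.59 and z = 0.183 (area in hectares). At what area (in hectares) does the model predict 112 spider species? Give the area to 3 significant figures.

154000 hectares

112 = 12.59 × A^0.183  ⇒  A^0.183 = 112/12.59 = 8.896
ln A = ln(8.896) / 0.183 = 2.1856 / 0.183 = 11.9431
A = e^11.9431 ≈ 153760 hectares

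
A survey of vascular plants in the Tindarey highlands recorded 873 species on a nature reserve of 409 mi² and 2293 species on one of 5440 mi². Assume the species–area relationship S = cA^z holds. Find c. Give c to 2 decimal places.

92.56

z = ln(S₂/S₁) / ln(A₂/A₁) = ln(2293/873) / ln(5440/409) = 0.9657 / 2.5878 = 0.3732
c = S₁ / A₁^z = 873 / 409^0.3732 = 873 / 9.432 = 92.56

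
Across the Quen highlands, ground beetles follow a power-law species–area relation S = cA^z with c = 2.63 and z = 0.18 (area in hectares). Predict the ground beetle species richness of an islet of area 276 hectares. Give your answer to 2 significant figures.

7.2

S = 2.63 × 276^0.18
ln S = ln 2.63 + 0.18 × ln 276 = 0.9670 + 0.18 × 5.6204 = 1.9787
S = e^1.9787 ≈ 7.233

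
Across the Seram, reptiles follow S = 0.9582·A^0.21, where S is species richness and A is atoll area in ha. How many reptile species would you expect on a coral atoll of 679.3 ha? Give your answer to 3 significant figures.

S = 0.9582 × 679.3^0.21
ln S = ln 0.9582 + 0.21 × ln 679.3 = -0.0427 + 0.21 × 6.5211 = 1.3267
S = e^1.3267 ≈ 3.769

3.77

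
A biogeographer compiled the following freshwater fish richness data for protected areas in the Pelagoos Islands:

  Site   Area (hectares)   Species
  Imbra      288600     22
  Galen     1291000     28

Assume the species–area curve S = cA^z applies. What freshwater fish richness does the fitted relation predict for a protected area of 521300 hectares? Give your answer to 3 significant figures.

z = ln(28/22) / ln(1291000/288600) = 0.2412 / 1.4981 = 0.1610
c = 22 / 288600^0.1610 = 22 / 7.568 = 2.907
S₃ = 2.907 × 521300^0.1610 = 2.907 × 8.324 ≈ 24.2

24.2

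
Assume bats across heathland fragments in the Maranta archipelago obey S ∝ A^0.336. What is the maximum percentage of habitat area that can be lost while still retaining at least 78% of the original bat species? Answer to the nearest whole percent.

Need (A_new/A_old)^0.336 = 0.78, so A_new/A_old = 0.78^(1/0.336) = 0.78^2.976
ln(A_new/A_old) = ln 0.78 / 0.336 = -0.2485 / 0.336 = -0.7395
A_new/A_old = e^-0.7395 ≈ 0.4774
Fraction that can be lost = 1 − 0.4774 = 0.5226

52%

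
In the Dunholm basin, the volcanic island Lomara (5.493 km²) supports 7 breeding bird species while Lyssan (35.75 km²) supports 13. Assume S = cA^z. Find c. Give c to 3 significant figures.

3.99

z = ln(S₂/S₁) / ln(A₂/A₁) = ln(13/7) / ln(35.75/5.493) = 0.6190 / 1.8731 = 0.3305
c = S₁ / A₁^z = 7 / 5.493^0.3305 = 7 / 1.756 = 3.987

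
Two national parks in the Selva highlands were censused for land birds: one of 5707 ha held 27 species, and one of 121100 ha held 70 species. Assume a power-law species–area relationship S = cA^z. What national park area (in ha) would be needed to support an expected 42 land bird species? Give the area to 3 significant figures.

23500 ha

z = ln(70/27) / ln(121100/5707) = 0.9527 / 3.0549 = 0.3118
c = 27 / 5707^0.3118 = 27 / 14.84 = 1.819
A = (42/1.819)^(1/0.3118) ⇒ ln A = ln(23.08)/0.3118 = 10.0663
A = e^10.0663 ≈ 23536 ha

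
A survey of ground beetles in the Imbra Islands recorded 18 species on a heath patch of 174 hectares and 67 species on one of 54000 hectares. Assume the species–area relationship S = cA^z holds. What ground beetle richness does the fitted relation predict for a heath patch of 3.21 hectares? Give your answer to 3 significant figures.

7.21

z = ln(67/18) / ln(54000/174) = 1.3143 / 5.7377 = 0.2291
c = 18 / 174^0.2291 = 18 / 3.26 = 5.521
S₃ = 5.521 × 3.21^0.2291 = 5.521 × 1.306 ≈ 7.212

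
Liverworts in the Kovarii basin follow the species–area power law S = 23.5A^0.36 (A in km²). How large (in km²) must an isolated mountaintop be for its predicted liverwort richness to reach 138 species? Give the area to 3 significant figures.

138 = 23.5 × A^0.36  ⇒  A^0.36 = 138/23.5 = 5.872
ln A = ln(5.872) / 0.36 = 1.7703 / 0.36 = 4.9174
A = e^4.9174 ≈ 136.6 km²

137 km²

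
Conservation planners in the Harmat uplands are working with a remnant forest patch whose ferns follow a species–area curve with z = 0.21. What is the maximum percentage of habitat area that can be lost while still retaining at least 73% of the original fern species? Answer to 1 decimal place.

77.7%

Need (A_new/A_old)^0.21 = 0.73, so A_new/A_old = 0.73^(1/0.21) = 0.73^4.762
ln(A_new/A_old) = ln 0.73 / 0.21 = -0.3147 / 0.21 = -1.4986
A_new/A_old = e^-1.4986 ≈ 0.2234
Fraction that can be lost = 1 − 0.2234 = 0.7766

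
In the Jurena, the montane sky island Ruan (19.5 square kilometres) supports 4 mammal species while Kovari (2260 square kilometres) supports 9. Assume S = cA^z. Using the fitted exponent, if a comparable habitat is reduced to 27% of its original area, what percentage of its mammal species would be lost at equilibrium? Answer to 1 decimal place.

z = ln(9/4) / ln(2260/19.5) = 0.8109 / 4.7527 = 0.1706
S_new/S_old = (A_new/A_old)^z = 0.27^0.1706 = exp(0.1706 × -1.3093) = 0.7998
Fraction lost = 1 − 0.7998 = 0.2002

20.0%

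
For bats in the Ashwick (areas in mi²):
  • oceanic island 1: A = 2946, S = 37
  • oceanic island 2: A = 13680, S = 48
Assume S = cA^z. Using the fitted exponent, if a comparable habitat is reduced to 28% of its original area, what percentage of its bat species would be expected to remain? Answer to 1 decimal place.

80.6%

z = ln(48/37) / ln(13680/2946) = 0.2603 / 1.5355 = 0.1695
S_new/S_old = (A_new/A_old)^z = 0.28^0.1695 = exp(0.1695 × -1.2730) = 0.8059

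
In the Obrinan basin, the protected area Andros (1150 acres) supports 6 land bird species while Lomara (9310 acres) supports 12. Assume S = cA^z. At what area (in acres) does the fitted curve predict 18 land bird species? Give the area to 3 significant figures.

31600 acres

z = ln(12/6) / ln(9310/1150) = 0.6931 / 2.0913 = 0.3314
c = 6 / 1150^0.3314 = 6 / 10.34 = 0.5804
A = (18/0.5804)^(1/0.3314) ⇒ ln A = ln(31.01)/0.3314 = 10.3622
A = e^10.3622 ≈ 31640 acres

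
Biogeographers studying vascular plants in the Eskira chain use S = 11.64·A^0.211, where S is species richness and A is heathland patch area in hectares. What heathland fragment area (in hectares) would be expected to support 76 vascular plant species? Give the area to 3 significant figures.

76 = 11.64 × A^0.211  ⇒  A^0.211 = 76/11.64 = 6.529
ln A = ln(6.529) / 0.211 = 1.8763 / 0.211 = 8.8924
A = e^8.8924 ≈ 7276 hectares

7280 hectares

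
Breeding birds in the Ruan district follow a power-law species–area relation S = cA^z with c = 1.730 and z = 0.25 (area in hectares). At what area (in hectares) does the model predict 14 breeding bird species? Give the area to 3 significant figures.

14 = 1.73 × A^0.25  ⇒  A^0.25 = 14/1.73 = 8.092
ln A = ln(8.092) / 0.25 = 2.0909 / 0.25 = 8.3637
A = e^8.3637 ≈ 4289 hectares

4290 hectares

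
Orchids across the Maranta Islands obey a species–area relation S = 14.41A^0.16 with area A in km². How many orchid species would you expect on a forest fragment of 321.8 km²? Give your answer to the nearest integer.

S = 14.41 × 321.8^0.16
ln S = ln 14.41 + 0.16 × ln 321.8 = 2.6679 + 0.16 × 5.7739 = 3.5918
S = e^3.5918 ≈ 36.3

36 species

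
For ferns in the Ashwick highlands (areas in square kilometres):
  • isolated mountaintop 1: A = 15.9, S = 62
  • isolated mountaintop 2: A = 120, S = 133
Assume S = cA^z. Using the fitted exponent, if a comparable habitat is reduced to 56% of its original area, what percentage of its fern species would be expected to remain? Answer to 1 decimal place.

80.3%

z = ln(133/62) / ln(120/15.9) = 0.7632 / 2.0212 = 0.3776
S_new/S_old = (A_new/A_old)^z = 0.56^0.3776 = exp(0.3776 × -0.5798) = 0.8034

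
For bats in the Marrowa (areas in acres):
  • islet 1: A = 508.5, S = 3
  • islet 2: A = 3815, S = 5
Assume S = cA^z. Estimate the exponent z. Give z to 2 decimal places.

0.25

Taking logs: ln S = ln c + z ln A, so z = (ln S₂ − ln S₁)/(ln A₂ − ln A₁).
z = ln(5/3) / ln(3815/508.5) = ln(1.667) / ln(7.502) = 0.5108 / 2.0152 = 0.2535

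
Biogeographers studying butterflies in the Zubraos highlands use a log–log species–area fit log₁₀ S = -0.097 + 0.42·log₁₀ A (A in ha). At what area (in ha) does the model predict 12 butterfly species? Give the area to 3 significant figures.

632 ha

12 = 0.7998 × A^0.42  ⇒  A^0.42 = 12/0.7998 = 15
ln A = ln(15) / 0.42 = 2.7083 / 0.42 = 6.4482
A = e^6.4482 ≈ 631.6 ha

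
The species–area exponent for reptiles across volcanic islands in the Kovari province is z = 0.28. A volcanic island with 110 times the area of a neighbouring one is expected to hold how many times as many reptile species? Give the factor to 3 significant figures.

S₂/S₁ = (A₂/A₁)^z = 110^0.28
ln(S₂/S₁) = 0.28 × ln 110 = 0.28 × 4.7005 = 1.3161
S₂/S₁ = e^1.3161 ≈ 3.729

3.73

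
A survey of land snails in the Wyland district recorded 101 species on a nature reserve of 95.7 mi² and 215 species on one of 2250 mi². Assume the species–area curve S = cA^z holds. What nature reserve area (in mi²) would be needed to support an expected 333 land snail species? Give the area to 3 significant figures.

z = ln(215/101) / ln(2250/95.7) = 0.7555 / 3.1575 = 0.2393
c = 101 / 95.7^0.2393 = 101 / 2.978 = 33.91
A = (333/33.91)^(1/0.2393) ⇒ ln A = ln(9.82)/0.2393 = 9.5471
A = e^9.5471 ≈ 14004 mi²

14000 mi²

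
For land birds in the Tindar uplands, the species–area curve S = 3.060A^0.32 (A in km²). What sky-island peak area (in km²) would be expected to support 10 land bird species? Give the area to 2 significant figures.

10 = 3.06 × A^0.32  ⇒  A^0.32 = 10/3.06 = 3.268
ln A = ln(3.268) / 0.32 = 1.1842 / 0.32 = 3.7005
A = e^3.7005 ≈ 40.47 km²

40 km²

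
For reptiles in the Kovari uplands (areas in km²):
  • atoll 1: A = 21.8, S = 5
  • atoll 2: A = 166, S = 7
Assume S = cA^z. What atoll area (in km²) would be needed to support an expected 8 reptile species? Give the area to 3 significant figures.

372 km²

z = ln(7/5) / ln(166/21.8) = 0.3365 / 2.0301 = 0.1657
c = 5 / 21.8^0.1657 = 5 / 1.667 = 3
A = (8/3)^(1/0.1657) ⇒ ln A = ln(2.667)/0.1657 = 5.9176
A = e^5.9176 ≈ 371.5 km²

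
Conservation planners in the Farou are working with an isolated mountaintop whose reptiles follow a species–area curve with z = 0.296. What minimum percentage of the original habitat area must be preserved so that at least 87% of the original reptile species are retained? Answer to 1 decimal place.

Need (A_new/A_old)^0.296 = 0.87, so A_new/A_old = 0.87^(1/0.296) = 0.87^3.378
ln(A_new/A_old) = ln 0.87 / 0.296 = -0.1393 / 0.296 = -0.4705
A_new/A_old = e^-0.4705 ≈ 0.6247

62.5%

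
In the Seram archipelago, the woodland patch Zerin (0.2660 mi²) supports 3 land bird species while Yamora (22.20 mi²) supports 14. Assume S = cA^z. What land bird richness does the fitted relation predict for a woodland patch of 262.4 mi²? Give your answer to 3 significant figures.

33.1

z = ln(14/3) / ln(22.2/0.266) = 1.5404 / 4.4244 = 0.3482
c = 3 / 0.266^0.3482 = 3 / 0.6306 = 4.757
S₃ = 4.757 × 262.4^0.3482 = 4.757 × 6.954 ≈ 33.08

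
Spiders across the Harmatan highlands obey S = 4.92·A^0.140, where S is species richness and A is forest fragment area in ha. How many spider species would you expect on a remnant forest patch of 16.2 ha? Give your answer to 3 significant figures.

S = 4.92 × 16.2^0.14 = 4.92 × 1.477 ≈ 7.266

7.27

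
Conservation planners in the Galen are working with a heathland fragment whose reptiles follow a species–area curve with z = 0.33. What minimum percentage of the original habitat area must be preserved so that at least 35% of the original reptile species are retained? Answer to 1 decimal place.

4.2%

Need (A_new/A_old)^0.33 = 0.35, so A_new/A_old = 0.35^(1/0.33) = 0.35^3.03
ln(A_new/A_old) = ln 0.35 / 0.33 = -1.0498 / 0.33 = -3.1813
A_new/A_old = e^-3.1813 ≈ 0.04153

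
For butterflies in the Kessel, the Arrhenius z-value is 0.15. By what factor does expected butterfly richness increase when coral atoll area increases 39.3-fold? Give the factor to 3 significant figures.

S₂/S₁ = (A₂/A₁)^z = 39.3^0.15
ln(S₂/S₁) = 0.15 × ln 39.3 = 0.15 × 3.6712 = 0.5507
S₂/S₁ = e^0.5507 ≈ 1.734

1.73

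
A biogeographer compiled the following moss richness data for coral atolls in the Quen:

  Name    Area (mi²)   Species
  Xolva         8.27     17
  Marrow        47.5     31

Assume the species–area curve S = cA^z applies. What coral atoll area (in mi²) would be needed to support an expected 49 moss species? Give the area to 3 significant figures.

z = ln(31/17) / ln(47.5/8.27) = 0.6008 / 1.7481 = 0.3437
c = 17 / 8.27^0.3437 = 17 / 2.067 = 8.225
A = (49/8.225)^(1/0.3437) ⇒ ln A = ln(5.958)/0.3437 = 5.1929
A = e^5.1929 ≈ 180 mi²

180 mi²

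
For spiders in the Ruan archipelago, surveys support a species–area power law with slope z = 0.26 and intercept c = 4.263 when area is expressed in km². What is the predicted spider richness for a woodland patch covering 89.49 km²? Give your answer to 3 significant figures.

13.7

S = 4.263 × 89.49^0.26
ln S = ln 4.263 + 0.26 × ln 89.49 = 1.4500 + 0.26 × 4.4941 = 2.6184
S = e^2.6184 ≈ 13.71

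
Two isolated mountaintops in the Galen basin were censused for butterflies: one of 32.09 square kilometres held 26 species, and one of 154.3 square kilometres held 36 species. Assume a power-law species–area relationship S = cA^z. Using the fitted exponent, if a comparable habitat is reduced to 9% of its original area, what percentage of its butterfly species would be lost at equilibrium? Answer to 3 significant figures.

39.3%

z = ln(36/26) / ln(154.3/32.09) = 0.3254 / 1.5704 = 0.2072
S_new/S_old = (A_new/A_old)^z = 0.09^0.2072 = exp(0.2072 × -2.4079) = 0.6071
Fraction lost = 1 − 0.6071 = 0.3929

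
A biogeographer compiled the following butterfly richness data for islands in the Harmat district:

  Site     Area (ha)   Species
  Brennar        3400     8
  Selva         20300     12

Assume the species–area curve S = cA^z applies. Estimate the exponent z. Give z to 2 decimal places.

Taking logs: ln S = ln c + z ln A, so z = (ln S₂ − ln S₁)/(ln A₂ − ln A₁).
z = ln(12/8) / ln(20300/3400) = ln(1.5) / ln(5.971) = 0.4055 / 1.7868 = 0.2269

0.23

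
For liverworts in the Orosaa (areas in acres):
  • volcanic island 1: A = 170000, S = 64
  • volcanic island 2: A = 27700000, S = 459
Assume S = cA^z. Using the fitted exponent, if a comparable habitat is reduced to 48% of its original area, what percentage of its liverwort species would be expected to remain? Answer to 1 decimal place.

z = ln(459/64) / ln(27700000/170000) = 1.9702 / 5.0934 = 0.3868
S_new/S_old = (A_new/A_old)^z = 0.48^0.3868 = exp(0.3868 × -0.7340) = 0.7528

75.3%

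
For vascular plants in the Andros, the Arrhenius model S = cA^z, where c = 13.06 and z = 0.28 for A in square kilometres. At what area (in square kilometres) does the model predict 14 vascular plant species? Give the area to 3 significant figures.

14 = 13.06 × A^0.28  ⇒  A^0.28 = 14/13.06 = 1.072
ln A = ln(1.072) / 0.28 = 0.0695 / 0.28 = 0.2482
A = e^0.2482 ≈ 1.282 square kilometres

1.28 square kilometres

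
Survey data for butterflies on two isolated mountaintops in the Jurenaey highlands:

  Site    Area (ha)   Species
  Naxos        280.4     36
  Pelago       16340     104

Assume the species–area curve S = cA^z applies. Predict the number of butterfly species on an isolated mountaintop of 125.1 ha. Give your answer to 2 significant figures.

29

z = ln(104/36) / ln(16340/280.4) = 1.0609 / 4.0652 = 0.2610
c = 36 / 280.4^0.2610 = 36 / 4.353 = 8.27
S₃ = 8.27 × 125.1^0.2610 = 8.27 × 3.526 ≈ 29.16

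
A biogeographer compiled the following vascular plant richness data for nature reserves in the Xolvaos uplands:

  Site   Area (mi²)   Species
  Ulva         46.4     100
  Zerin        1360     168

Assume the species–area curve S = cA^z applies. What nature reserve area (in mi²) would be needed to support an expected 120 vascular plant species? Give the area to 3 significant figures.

152 mi²

z = ln(168/100) / ln(1360/46.4) = 0.5188 / 3.3779 = 0.1536
c = 100 / 46.4^0.1536 = 100 / 1.803 = 55.47
A = (120/55.47)^(1/0.1536) ⇒ ln A = ln(2.163)/0.1536 = 5.0244
A = e^5.0244 ≈ 152.1 mi²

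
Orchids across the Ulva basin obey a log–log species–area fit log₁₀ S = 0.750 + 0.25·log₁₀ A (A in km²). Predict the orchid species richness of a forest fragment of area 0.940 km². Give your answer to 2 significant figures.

5.5

S = 5.623 × 0.94^0.25
ln S = ln 5.623 + 0.25 × ln 0.94 = 1.7269 + 0.25 × -0.0619 = 1.7115
S = e^1.7115 ≈ 5.537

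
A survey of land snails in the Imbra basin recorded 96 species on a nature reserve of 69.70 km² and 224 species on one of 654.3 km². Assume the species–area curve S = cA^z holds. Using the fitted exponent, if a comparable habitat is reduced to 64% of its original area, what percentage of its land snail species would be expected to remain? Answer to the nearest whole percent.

84%

z = ln(224/96) / ln(654.3/69.7) = 0.8473 / 2.2394 = 0.3784
S_new/S_old = (A_new/A_old)^z = 0.64^0.3784 = exp(0.3784 × -0.4463) = 0.8446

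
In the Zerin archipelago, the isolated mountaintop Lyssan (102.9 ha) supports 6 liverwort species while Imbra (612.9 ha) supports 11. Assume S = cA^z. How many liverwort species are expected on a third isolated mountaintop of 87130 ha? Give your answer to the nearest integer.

59

z = ln(11/6) / ln(612.9/102.9) = 0.6061 / 1.7844 = 0.3397
c = 6 / 102.9^0.3397 = 6 / 4.826 = 1.243
S₃ = 1.243 × 87130^0.3397 = 1.243 × 47.65 ≈ 59.24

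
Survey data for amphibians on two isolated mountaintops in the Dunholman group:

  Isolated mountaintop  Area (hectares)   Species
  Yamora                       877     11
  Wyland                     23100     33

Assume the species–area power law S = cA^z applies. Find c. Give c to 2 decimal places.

1.13

z = ln(S₂/S₁) / ln(A₂/A₁) = ln(33/11) / ln(23100/877) = 1.0986 / 3.2711 = 0.3359
c = S₁ / A₁^z = 11 / 877^0.3359 = 11 / 9.737 = 1.13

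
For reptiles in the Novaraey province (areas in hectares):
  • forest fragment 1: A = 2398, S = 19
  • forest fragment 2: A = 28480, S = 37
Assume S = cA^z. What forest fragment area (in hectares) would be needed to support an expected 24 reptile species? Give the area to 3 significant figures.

5710 hectares

z = ln(37/19) / ln(28480/2398) = 0.6665 / 2.4746 = 0.2693
c = 19 / 2398^0.2693 = 19 / 8.134 = 2.336
A = (24/2.336)^(1/0.2693) ⇒ ln A = ln(10.27)/0.2693 = 8.6498
A = e^8.6498 ≈ 5709 hectares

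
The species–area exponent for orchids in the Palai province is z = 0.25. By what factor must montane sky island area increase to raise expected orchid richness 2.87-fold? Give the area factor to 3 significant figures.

67.8

(A₂/A₁)^0.25 = 2.87, so A₂/A₁ = 2.87^(1/0.25) = 2.87^4
ln(A₂/A₁) = ln 2.87 / 0.25 = 1.0543 / 0.25 = 4.2172
A₂/A₁ = e^4.2172 ≈ 67.85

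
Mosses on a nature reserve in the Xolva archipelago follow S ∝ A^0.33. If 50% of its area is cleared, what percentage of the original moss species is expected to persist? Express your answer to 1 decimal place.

79.6%

S_new/S_old = (A_new/A_old)^z = 0.5^0.33
= exp(0.33 × ln 0.5) = exp(0.33 × -0.6931) = exp(-0.2287) ≈ 0.7955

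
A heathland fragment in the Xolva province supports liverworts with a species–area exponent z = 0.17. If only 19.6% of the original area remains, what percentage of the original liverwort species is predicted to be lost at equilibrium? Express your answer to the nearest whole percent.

S_new/S_old = (A_new/A_old)^z = 0.196^0.17
= exp(0.17 × ln 0.196) = exp(0.17 × -1.6296) = exp(-0.2770) ≈ 0.758
Fraction lost = 1 − 0.758 = 0.242

24%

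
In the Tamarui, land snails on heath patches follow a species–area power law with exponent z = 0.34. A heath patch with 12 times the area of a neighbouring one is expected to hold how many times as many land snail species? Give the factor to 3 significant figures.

S₂/S₁ = (A₂/A₁)^z = 12^0.34
ln(S₂/S₁) = 0.34 × ln 12 = 0.34 × 2.4849 = 0.8449
S₂/S₁ = e^0.8449 ≈ 2.328

2.33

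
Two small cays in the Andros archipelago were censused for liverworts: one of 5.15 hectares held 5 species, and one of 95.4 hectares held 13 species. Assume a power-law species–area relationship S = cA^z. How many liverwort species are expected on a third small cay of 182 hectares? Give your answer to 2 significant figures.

z = ln(13/5) / ln(95.4/5.15) = 0.9555 / 2.9191 = 0.3273
c = 5 / 5.15^0.3273 = 5 / 1.71 = 2.924
S₃ = 2.924 × 182^0.3273 = 2.924 × 5.493 ≈ 16.06

16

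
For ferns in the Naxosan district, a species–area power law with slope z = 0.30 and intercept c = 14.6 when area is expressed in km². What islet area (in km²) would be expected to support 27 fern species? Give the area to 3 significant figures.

7.76 km²

27 = 14.6 × A^0.3  ⇒  A^0.3 = 27/14.6 = 1.849
ln A = ln(1.849) / 0.3 = 0.6148 / 0.3 = 2.0494
A = e^2.0494 ≈ 7.763 km²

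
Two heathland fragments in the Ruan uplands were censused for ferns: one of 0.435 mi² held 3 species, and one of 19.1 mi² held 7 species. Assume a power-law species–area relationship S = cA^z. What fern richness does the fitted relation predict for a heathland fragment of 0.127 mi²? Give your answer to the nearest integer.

2

z = ln(7/3) / ln(19.1/0.435) = 0.8473 / 3.7821 = 0.2240
c = 3 / 0.435^0.2240 = 3 / 0.8299 = 3.615
S₃ = 3.615 × 0.127^0.2240 = 3.615 × 0.6298 ≈ 2.277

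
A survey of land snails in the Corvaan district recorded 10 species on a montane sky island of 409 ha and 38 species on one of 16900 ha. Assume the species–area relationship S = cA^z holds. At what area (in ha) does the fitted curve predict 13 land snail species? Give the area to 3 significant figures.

850 ha

z = ln(38/10) / ln(16900/409) = 1.3350 / 3.7214 = 0.3587
c = 10 / 409^0.3587 = 10 / 8.648 = 1.156
A = (13/1.156)^(1/0.3587) ⇒ ln A = ln(11.24)/0.3587 = 6.7451
A = e^6.7451 ≈ 849.9 ha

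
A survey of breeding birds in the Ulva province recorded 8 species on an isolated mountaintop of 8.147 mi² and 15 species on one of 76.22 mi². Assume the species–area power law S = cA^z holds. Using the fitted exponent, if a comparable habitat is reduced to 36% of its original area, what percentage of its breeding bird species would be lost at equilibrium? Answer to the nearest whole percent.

z = ln(15/8) / ln(76.22/8.147) = 0.6286 / 2.2360 = 0.2811
S_new/S_old = (A_new/A_old)^z = 0.36^0.2811 = exp(0.2811 × -1.0217) = 0.7503
Fraction lost = 1 − 0.7503 = 0.2497

25%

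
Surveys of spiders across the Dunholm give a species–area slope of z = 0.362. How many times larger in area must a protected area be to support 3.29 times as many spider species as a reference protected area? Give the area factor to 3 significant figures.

(A₂/A₁)^0.362 = 3.29, so A₂/A₁ = 3.29^(1/0.362) = 3.29^2.762
ln(A₂/A₁) = ln 3.29 / 0.362 = 1.1909 / 0.362 = 3.2897
A₂/A₁ = e^3.2897 ≈ 26.84

26.8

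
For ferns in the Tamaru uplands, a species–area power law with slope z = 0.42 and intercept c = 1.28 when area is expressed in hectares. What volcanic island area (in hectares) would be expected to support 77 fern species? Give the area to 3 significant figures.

77 = 1.28 × A^0.42  ⇒  A^0.42 = 77/1.28 = 60.16
ln A = ln(60.16) / 0.42 = 4.0969 / 0.42 = 9.7546
A = e^9.7546 ≈ 17234 hectares

17200 hectares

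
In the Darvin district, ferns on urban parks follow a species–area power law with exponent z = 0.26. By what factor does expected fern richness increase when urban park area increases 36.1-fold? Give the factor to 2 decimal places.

2.54

S₂/S₁ = (A₂/A₁)^z = 36.1^0.26
ln(S₂/S₁) = 0.26 × ln 36.1 = 0.26 × 3.5863 = 0.9324
S₂/S₁ = e^0.9324 ≈ 2.541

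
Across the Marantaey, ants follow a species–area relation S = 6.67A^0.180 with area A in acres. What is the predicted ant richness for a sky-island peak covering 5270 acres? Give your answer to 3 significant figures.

S = 6.67 × 5270^0.18
ln S = ln 6.67 + 0.18 × ln 5270 = 1.8976 + 0.18 × 8.5698 = 3.4402
S = e^3.4402 ≈ 31.19

31.2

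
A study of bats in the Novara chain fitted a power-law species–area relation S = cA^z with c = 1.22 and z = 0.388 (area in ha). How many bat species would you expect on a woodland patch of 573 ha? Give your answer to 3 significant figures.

S = 1.22 × 573^0.388 = 1.22 × 11.75 ≈ 14.34

14.3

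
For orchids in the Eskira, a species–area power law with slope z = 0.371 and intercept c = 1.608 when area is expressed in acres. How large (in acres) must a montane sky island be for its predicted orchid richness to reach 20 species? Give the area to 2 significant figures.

890 acres

20 = 1.608 × A^0.371  ⇒  A^0.371 = 20/1.608 = 12.44
ln A = ln(12.44) / 0.371 = 2.5207 / 0.371 = 6.7945
A = e^6.7945 ≈ 892.9 acres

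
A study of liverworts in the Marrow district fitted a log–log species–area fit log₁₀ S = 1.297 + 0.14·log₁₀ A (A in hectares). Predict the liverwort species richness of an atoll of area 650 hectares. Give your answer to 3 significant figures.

S = 19.82 × 650^0.14
ln S = ln 19.82 + 0.14 × ln 650 = 2.9865 + 0.14 × 6.4770 = 3.8932
S = e^3.8932 ≈ 49.07

49.1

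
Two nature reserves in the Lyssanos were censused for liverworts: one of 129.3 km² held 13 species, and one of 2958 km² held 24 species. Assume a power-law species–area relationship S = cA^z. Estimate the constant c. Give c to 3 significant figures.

z = ln(S₂/S₁) / ln(A₂/A₁) = ln(24/13) / ln(2958/129.3) = 0.6131 / 3.1301 = 0.1959
c = S₁ / A₁^z = 13 / 129.3^0.1959 = 13 / 2.592 = 5.016

5.02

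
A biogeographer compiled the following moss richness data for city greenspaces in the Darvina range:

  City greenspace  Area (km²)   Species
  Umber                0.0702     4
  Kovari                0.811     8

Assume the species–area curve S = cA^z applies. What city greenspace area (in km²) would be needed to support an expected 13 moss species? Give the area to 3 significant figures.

4.50 km²

z = ln(8/4) / ln(0.811/0.0702) = 0.6931 / 2.4469 = 0.2833
c = 4 / 0.0702^0.2833 = 4 / 0.4712 = 8.489
A = (13/8.489)^(1/0.2833) ⇒ ln A = ln(1.531)/0.2833 = 1.5044
A = e^1.5044 ≈ 4.502 km²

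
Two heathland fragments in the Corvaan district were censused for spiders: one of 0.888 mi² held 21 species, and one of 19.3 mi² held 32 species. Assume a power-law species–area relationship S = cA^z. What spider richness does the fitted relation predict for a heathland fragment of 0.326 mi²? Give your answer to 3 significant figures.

z = ln(32/21) / ln(19.3/0.888) = 0.4212 / 3.0789 = 0.1368
c = 21 / 0.888^0.1368 = 21 / 0.9839 = 21.34
S₃ = 21.34 × 0.326^0.1368 = 21.34 × 0.8578 ≈ 18.31

18.3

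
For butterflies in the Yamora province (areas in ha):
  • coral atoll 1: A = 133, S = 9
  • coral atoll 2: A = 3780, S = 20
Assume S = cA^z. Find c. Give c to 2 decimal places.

2.80

z = ln(S₂/S₁) / ln(A₂/A₁) = ln(20/9) / ln(3780/133) = 0.7985 / 3.3471 = 0.2386
c = S₁ / A₁^z = 9 / 133^0.2386 = 9 / 3.211 = 2.803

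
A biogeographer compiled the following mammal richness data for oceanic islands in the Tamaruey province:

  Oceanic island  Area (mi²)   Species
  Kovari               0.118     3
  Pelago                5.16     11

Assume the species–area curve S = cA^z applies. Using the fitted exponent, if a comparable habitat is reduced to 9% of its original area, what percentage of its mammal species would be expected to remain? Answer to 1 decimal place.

z = ln(11/3) / ln(5.16/0.118) = 1.2993 / 3.7780 = 0.3439
S_new/S_old = (A_new/A_old)^z = 0.09^0.3439 = exp(0.3439 × -2.4079) = 0.4369

43.7%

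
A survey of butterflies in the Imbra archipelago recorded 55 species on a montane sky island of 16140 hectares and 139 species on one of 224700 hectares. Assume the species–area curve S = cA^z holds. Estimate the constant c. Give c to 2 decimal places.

1.82

z = ln(S₂/S₁) / ln(A₂/A₁) = ln(139/55) / ln(224700/16140) = 0.9271 / 2.6335 = 0.3521
c = S₁ / A₁^z = 55 / 16140^0.3521 = 55 / 30.3 = 1.815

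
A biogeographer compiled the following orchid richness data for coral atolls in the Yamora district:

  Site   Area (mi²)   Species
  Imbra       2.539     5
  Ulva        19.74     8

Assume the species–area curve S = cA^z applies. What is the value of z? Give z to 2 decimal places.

0.23

Taking logs: ln S = ln c + z ln A, so z = (ln S₂ − ln S₁)/(ln A₂ − ln A₁).
z = ln(8/5) / ln(19.74/2.539) = ln(1.6) / ln(7.775) = 0.4700 / 2.0509 = 0.2292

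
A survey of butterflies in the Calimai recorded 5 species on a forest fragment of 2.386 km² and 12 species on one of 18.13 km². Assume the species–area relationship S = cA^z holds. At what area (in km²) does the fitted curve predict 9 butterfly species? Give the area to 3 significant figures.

9.31 km²

z = ln(12/5) / ln(18.13/2.386) = 0.8755 / 2.0279 = 0.4317
c = 5 / 2.386^0.4317 = 5 / 1.456 = 3.435
A = (9/3.435)^(1/0.4317) ⇒ ln A = ln(2.62)/0.4317 = 2.2312
A = e^2.2312 ≈ 9.311 km²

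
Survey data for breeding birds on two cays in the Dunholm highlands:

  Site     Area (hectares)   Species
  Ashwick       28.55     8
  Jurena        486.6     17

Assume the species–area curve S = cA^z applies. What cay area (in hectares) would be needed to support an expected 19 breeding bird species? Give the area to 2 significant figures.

740 hectares

z = ln(17/8) / ln(486.6/28.55) = 0.7538 / 2.8358 = 0.2658
c = 8 / 28.55^0.2658 = 8 / 2.437 = 3.282
A = (19/3.282)^(1/0.2658) ⇒ ln A = ln(5.789)/0.2658 = 6.6059
A = e^6.6059 ≈ 739.4 hectares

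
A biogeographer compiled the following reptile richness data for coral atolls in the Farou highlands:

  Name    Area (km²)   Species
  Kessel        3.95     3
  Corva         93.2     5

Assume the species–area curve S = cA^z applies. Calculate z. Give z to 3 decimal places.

0.162

Taking logs: ln S = ln c + z ln A, so z = (ln S₂ − ln S₁)/(ln A₂ − ln A₁).
z = ln(5/3) / ln(93.2/3.95) = ln(1.667) / ln(23.59) = 0.5108 / 3.1610 = 0.1616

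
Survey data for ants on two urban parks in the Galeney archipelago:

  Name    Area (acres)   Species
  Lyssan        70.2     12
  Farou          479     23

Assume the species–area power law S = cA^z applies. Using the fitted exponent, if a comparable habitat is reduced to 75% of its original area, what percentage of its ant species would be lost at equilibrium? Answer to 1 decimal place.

9.3%

z = ln(23/12) / ln(479/70.2) = 0.6506 / 1.9204 = 0.3388
S_new/S_old = (A_new/A_old)^z = 0.75^0.3388 = exp(0.3388 × -0.2877) = 0.9071
Fraction lost = 1 − 0.9071 = 0.09286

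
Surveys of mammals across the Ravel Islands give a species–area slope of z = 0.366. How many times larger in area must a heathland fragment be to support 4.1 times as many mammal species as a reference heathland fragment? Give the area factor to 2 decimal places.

(A₂/A₁)^0.366 = 4.1, so A₂/A₁ = 4.1^(1/0.366) = 4.1^2.732
ln(A₂/A₁) = ln 4.1 / 0.366 = 1.4110 / 0.366 = 3.8552
A₂/A₁ = e^3.8552 ≈ 47.24

47.24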